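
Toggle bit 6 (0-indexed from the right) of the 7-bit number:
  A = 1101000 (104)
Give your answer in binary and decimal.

Mask = 1 << 6 = 1000000
Bit 6 of A is 1; XOR with the mask flips it to 0.
  1101000
^ 1000000
---------
  0101000

Answer: 0101000 (40)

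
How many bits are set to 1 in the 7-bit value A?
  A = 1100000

1100000
1-bits at positions (from bit 0 = LSB): 5, 6
Count = 2

Answer: 2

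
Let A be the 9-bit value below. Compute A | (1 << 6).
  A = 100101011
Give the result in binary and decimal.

Mask = 1 << 6 = 001000000
Bit 6 of A is 0, so OR-ing with the mask flips it to 1.
  100101011
| 001000000
-----------
  101101011

Answer: 101101011 (363)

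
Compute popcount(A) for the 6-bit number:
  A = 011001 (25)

011001
1-bits at positions (from bit 0 = LSB): 0, 3, 4
Count = 3

Answer: 3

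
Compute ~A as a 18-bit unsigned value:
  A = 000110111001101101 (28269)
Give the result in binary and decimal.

Flip each bit (0->1, 1->0):
  000110111001101101
  111001000110010010

Answer: 111001000110010010 (233874)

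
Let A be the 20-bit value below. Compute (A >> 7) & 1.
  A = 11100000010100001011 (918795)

Bit 7 is the 8th from the right.
  11100000010100001011
              ^
That bit is 0.

Answer: 0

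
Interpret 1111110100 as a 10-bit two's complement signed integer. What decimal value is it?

MSB is 1, so the value is negative. Find the magnitude:
1. Invert bits:  0000001011
2. Add 1:        0000001100  = 12
3. Apply sign:   -12

Answer: -12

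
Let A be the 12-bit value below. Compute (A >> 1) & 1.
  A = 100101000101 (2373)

Bit 1 is the 2nd from the right.
  100101000101
            ^
That bit is 0.

Answer: 0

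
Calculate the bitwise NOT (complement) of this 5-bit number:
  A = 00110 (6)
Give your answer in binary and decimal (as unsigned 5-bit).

Flip each bit (0->1, 1->0):
  00110
  11001

Answer: 11001 (25)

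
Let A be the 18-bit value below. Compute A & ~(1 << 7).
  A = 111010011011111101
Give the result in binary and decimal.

Mask = ~(1 << 7) = 111111111101111111
Bit 7 of A is 1, so AND-ing with the mask clears it to 0.
  111010011011111101
& 111111111101111111
--------------------
  111010011001111101

Answer: 111010011001111101 (239229)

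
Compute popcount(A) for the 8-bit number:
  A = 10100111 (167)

10100111
1-bits at positions (from bit 0 = LSB): 0, 1, 2, 5, 7
Count = 5

Answer: 5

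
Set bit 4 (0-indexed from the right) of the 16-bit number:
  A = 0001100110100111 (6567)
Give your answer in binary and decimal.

Mask = 1 << 4 = 0000000000010000
Bit 4 of A is 0, so OR-ing with the mask flips it to 1.
  0001100110100111
| 0000000000010000
------------------
  0001100110110111

Answer: 0001100110110111 (6583)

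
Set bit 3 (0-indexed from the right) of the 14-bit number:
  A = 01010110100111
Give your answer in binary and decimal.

Mask = 1 << 3 = 00000000001000
Bit 3 of A is 0, so OR-ing with the mask flips it to 1.
  01010110100111
| 00000000001000
----------------
  01010110101111

Answer: 01010110101111 (5551)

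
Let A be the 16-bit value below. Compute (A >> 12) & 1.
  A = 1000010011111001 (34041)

Bit 12 is the 13th from the right.
  1000010011111001
     ^
That bit is 0.

Answer: 0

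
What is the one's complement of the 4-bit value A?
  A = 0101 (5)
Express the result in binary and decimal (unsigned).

Flip each bit (0->1, 1->0):
  0101
  1010

Answer: 1010 (10)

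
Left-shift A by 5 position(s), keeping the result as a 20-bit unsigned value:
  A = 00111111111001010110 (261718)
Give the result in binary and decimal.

Shift left by 5: drop the top 5 bit(s), append 5 zero(s) on the right.
  00111111111001010110  ->  discard [00111], keep [111111001010110], append 00000
= 11111100101011000000

Answer: 11111100101011000000 (1034944)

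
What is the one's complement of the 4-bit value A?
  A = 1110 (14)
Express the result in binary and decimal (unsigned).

Flip each bit (0->1, 1->0):
  1110
  0001

Answer: 0001 (1)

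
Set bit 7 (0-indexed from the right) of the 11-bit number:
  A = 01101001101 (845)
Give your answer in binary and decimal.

Mask = 1 << 7 = 00010000000
Bit 7 of A is 0, so OR-ing with the mask flips it to 1.
  01101001101
| 00010000000
-------------
  01111001101

Answer: 01111001101 (973)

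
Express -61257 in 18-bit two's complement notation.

1. Binary of +61257:  001110111101001001
2. Invert bits:     110001000010110110
3. Add 1:           110001000010110111

Answer: 110001000010110111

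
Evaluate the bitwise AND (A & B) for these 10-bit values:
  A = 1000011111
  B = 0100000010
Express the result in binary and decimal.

Apply & to each column (1 only where both bits are 1):
  1000011111
& 0100000010
------------
  0000000010

Answer: 0000000010 (2)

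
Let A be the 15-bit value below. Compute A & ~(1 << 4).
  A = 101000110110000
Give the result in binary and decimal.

Mask = ~(1 << 4) = 111111111101111
Bit 4 of A is 1, so AND-ing with the mask clears it to 0.
  101000110110000
& 111111111101111
-----------------
  101000110100000

Answer: 101000110100000 (20896)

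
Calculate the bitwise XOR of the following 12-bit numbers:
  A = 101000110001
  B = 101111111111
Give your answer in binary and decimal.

Apply ^ to each column (1 where bits differ):
  101000110001
^ 101111111111
--------------
  000111001110

Answer: 000111001110 (462)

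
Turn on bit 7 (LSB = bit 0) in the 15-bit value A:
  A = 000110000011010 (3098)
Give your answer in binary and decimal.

Mask = 1 << 7 = 000000010000000
Bit 7 of A is 0, so OR-ing with the mask flips it to 1.
  000110000011010
| 000000010000000
-----------------
  000110010011010

Answer: 000110010011010 (3226)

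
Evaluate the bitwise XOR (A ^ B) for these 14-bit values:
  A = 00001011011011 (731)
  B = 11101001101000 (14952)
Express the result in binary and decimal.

Apply ^ to each column (1 where bits differ):
  00001011011011
^ 11101001101000
----------------
  11100010110011

Answer: 11100010110011 (14515)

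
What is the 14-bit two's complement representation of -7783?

1. Binary of +7783:  01111001100111
2. Invert bits:     10000110011000
3. Add 1:           10000110011001

Answer: 10000110011001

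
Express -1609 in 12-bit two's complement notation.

1. Binary of +1609:  011001001001
2. Invert bits:     100110110110
3. Add 1:           100110110111

Answer: 100110110111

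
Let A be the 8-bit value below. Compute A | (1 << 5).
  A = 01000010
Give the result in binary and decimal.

Mask = 1 << 5 = 00100000
Bit 5 of A is 0, so OR-ing with the mask flips it to 1.
  01000010
| 00100000
----------
  01100010

Answer: 01100010 (98)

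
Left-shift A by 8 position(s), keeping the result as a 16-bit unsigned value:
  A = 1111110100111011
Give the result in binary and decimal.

Shift left by 8: drop the top 8 bit(s), append 8 zero(s) on the right.
  1111110100111011  ->  discard [11111101], keep [00111011], append 00000000
= 0011101100000000

Answer: 0011101100000000 (15104)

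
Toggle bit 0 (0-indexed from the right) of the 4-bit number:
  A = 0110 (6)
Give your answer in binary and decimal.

Mask = 1 << 0 = 0001
Bit 0 of A is 0; XOR with the mask flips it to 1.
  0110
^ 0001
------
  0111

Answer: 0111 (7)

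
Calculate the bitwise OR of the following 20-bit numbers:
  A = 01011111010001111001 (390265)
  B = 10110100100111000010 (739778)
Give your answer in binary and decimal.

Apply | to each column (1 where either bit is 1):
  01011111010001111001
| 10110100100111000010
----------------------
  11111111110111111011

Answer: 11111111110111111011 (1048059)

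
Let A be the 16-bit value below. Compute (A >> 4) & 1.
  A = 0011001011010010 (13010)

Bit 4 is the 5th from the right.
  0011001011010010
             ^
That bit is 1.

Answer: 1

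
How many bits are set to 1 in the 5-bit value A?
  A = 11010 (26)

11010
1-bits at positions (from bit 0 = LSB): 1, 3, 4
Count = 3

Answer: 3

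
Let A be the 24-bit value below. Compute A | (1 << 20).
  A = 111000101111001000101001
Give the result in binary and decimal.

Mask = 1 << 20 = 000100000000000000000000
Bit 20 of A is 0, so OR-ing with the mask flips it to 1.
  111000101111001000101001
| 000100000000000000000000
--------------------------
  111100101111001000101001

Answer: 111100101111001000101001 (15921705)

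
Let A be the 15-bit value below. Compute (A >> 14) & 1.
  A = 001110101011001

Bit 14 is the 15th from the right.
  001110101011001
  ^
That bit is 0.

Answer: 0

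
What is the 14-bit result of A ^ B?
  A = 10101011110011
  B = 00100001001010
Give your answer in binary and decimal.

Apply ^ to each column (1 where bits differ):
  10101011110011
^ 00100001001010
----------------
  10001010111001

Answer: 10001010111001 (8889)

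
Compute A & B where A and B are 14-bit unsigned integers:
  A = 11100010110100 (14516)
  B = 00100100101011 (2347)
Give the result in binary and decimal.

Apply & to each column (1 only where both bits are 1):
  11100010110100
& 00100100101011
----------------
  00100000100000

Answer: 00100000100000 (2080)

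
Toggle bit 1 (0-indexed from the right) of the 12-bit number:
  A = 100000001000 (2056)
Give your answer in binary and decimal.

Mask = 1 << 1 = 000000000010
Bit 1 of A is 0; XOR with the mask flips it to 1.
  100000001000
^ 000000000010
--------------
  100000001010

Answer: 100000001010 (2058)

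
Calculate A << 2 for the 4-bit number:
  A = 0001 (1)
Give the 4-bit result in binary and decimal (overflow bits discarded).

Shift left by 2: drop the top 2 bit(s), append 2 zero(s) on the right.
  0001  ->  discard [00], keep [01], append 00
= 0100

Answer: 0100 (4)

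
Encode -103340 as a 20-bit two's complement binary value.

1. Binary of +103340:  00011001001110101100
2. Invert bits:     11100110110001010011
3. Add 1:           11100110110001010100

Answer: 11100110110001010100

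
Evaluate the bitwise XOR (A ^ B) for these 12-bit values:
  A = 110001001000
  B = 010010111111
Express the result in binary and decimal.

Apply ^ to each column (1 where bits differ):
  110001001000
^ 010010111111
--------------
  100011110111

Answer: 100011110111 (2295)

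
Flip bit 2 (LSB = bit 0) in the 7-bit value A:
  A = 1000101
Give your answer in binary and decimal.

Mask = 1 << 2 = 0000100
Bit 2 of A is 1; XOR with the mask flips it to 0.
  1000101
^ 0000100
---------
  1000001

Answer: 1000001 (65)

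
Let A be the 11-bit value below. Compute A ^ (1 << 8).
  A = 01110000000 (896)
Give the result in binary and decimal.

Mask = 1 << 8 = 00100000000
Bit 8 of A is 1; XOR with the mask flips it to 0.
  01110000000
^ 00100000000
-------------
  01010000000

Answer: 01010000000 (640)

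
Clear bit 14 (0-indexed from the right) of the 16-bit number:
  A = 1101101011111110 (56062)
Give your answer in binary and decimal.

Mask = ~(1 << 14) = 1011111111111111
Bit 14 of A is 1, so AND-ing with the mask clears it to 0.
  1101101011111110
& 1011111111111111
------------------
  1001101011111110

Answer: 1001101011111110 (39678)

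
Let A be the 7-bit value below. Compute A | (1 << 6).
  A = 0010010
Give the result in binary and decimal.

Mask = 1 << 6 = 1000000
Bit 6 of A is 0, so OR-ing with the mask flips it to 1.
  0010010
| 1000000
---------
  1010010

Answer: 1010010 (82)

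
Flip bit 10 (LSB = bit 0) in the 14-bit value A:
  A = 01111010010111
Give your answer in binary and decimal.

Mask = 1 << 10 = 00010000000000
Bit 10 of A is 1; XOR with the mask flips it to 0.
  01111010010111
^ 00010000000000
----------------
  01101010010111

Answer: 01101010010111 (6807)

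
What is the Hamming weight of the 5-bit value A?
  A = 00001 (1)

00001
1-bits at positions (from bit 0 = LSB): 0
Count = 1

Answer: 1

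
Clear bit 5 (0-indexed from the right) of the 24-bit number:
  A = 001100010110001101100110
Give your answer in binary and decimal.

Mask = ~(1 << 5) = 111111111111111111011111
Bit 5 of A is 1, so AND-ing with the mask clears it to 0.
  001100010110001101100110
& 111111111111111111011111
--------------------------
  001100010110001101000110

Answer: 001100010110001101000110 (3236678)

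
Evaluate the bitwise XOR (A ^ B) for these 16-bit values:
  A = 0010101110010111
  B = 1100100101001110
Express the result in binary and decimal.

Apply ^ to each column (1 where bits differ):
  0010101110010111
^ 1100100101001110
------------------
  1110001011011001

Answer: 1110001011011001 (58073)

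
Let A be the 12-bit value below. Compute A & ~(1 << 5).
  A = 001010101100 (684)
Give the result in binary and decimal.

Mask = ~(1 << 5) = 111111011111
Bit 5 of A is 1, so AND-ing with the mask clears it to 0.
  001010101100
& 111111011111
--------------
  001010001100

Answer: 001010001100 (652)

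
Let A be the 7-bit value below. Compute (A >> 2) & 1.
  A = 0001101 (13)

Bit 2 is the 3rd from the right.
  0001101
      ^
That bit is 1.

Answer: 1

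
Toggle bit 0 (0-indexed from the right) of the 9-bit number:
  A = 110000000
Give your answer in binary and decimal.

Mask = 1 << 0 = 000000001
Bit 0 of A is 0; XOR with the mask flips it to 1.
  110000000
^ 000000001
-----------
  110000001

Answer: 110000001 (385)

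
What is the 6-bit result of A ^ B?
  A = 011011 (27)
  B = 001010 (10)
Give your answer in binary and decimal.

Apply ^ to each column (1 where bits differ):
  011011
^ 001010
--------
  010001

Answer: 010001 (17)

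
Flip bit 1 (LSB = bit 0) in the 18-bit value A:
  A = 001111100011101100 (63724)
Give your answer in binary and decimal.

Mask = 1 << 1 = 000000000000000010
Bit 1 of A is 0; XOR with the mask flips it to 1.
  001111100011101100
^ 000000000000000010
--------------------
  001111100011101110

Answer: 001111100011101110 (63726)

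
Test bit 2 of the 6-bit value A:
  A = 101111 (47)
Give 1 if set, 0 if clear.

Bit 2 is the 3rd from the right.
  101111
     ^
That bit is 1.

Answer: 1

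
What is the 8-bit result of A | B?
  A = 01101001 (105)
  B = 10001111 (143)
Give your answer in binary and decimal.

Apply | to each column (1 where either bit is 1):
  01101001
| 10001111
----------
  11101111

Answer: 11101111 (239)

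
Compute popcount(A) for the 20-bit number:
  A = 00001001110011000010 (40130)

00001001110011000010
1-bits at positions (from bit 0 = LSB): 1, 6, 7, 10, 11, 12, 15
Count = 7

Answer: 7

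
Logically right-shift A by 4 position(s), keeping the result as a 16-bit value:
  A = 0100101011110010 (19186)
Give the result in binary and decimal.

Logical shift right by 4: drop the bottom 4 bit(s), prepend 4 zero(s) on the left.
  0100101011110010  ->  keep [010010101111], discard [0010], prepend 0000
= 0000010010101111

Answer: 0000010010101111 (1199)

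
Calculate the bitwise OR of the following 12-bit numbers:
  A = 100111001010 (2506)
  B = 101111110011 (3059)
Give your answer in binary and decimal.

Apply | to each column (1 where either bit is 1):
  100111001010
| 101111110011
--------------
  101111111011

Answer: 101111111011 (3067)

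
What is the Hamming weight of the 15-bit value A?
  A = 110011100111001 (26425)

110011100111001
1-bits at positions (from bit 0 = LSB): 0, 3, 4, 5, 8, 9, 10, 13, 14
Count = 9

Answer: 9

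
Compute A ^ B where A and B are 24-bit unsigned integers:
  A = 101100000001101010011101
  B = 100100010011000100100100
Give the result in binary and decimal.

Apply ^ to each column (1 where bits differ):
  101100000001101010011101
^ 100100010011000100100100
--------------------------
  001000010010101110111001

Answer: 001000010010101110111001 (2173881)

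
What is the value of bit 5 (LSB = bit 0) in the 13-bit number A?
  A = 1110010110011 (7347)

Bit 5 is the 6th from the right.
  1110010110011
         ^
That bit is 1.

Answer: 1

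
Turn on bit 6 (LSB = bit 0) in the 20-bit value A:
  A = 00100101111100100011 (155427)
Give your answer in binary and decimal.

Mask = 1 << 6 = 00000000000001000000
Bit 6 of A is 0, so OR-ing with the mask flips it to 1.
  00100101111100100011
| 00000000000001000000
----------------------
  00100101111101100011

Answer: 00100101111101100011 (155491)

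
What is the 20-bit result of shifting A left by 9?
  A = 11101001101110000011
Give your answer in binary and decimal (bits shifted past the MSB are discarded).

Shift left by 9: drop the top 9 bit(s), append 9 zero(s) on the right.
  11101001101110000011  ->  discard [111010011], keep [01110000011], append 000000000
= 01110000011000000000

Answer: 01110000011000000000 (460288)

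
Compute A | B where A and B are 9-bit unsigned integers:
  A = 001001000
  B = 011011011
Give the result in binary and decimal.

Apply | to each column (1 where either bit is 1):
  001001000
| 011011011
-----------
  011011011

Answer: 011011011 (219)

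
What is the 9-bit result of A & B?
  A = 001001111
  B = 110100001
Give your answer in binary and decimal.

Apply & to each column (1 only where both bits are 1):
  001001111
& 110100001
-----------
  000000001

Answer: 000000001 (1)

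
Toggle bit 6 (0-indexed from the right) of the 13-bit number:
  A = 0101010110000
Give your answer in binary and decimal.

Mask = 1 << 6 = 0000001000000
Bit 6 of A is 0; XOR with the mask flips it to 1.
  0101010110000
^ 0000001000000
---------------
  0101011110000

Answer: 0101011110000 (2800)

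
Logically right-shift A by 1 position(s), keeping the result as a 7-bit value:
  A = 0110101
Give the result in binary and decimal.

Logical shift right by 1: drop the bottom 1 bit(s), prepend 1 zero(s) on the left.
  0110101  ->  keep [011010], discard [1], prepend 0
= 0011010

Answer: 0011010 (26)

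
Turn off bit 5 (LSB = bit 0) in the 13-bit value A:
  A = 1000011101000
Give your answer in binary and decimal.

Mask = ~(1 << 5) = 1111111011111
Bit 5 of A is 1, so AND-ing with the mask clears it to 0.
  1000011101000
& 1111111011111
---------------
  1000011001000

Answer: 1000011001000 (4296)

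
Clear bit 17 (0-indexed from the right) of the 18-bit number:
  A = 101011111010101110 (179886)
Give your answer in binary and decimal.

Mask = ~(1 << 17) = 011111111111111111
Bit 17 of A is 1, so AND-ing with the mask clears it to 0.
  101011111010101110
& 011111111111111111
--------------------
  001011111010101110

Answer: 001011111010101110 (48814)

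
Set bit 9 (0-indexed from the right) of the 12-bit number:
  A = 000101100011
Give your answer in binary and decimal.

Mask = 1 << 9 = 001000000000
Bit 9 of A is 0, so OR-ing with the mask flips it to 1.
  000101100011
| 001000000000
--------------
  001101100011

Answer: 001101100011 (867)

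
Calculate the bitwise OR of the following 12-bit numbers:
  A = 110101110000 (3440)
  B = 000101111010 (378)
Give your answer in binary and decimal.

Apply | to each column (1 where either bit is 1):
  110101110000
| 000101111010
--------------
  110101111010

Answer: 110101111010 (3450)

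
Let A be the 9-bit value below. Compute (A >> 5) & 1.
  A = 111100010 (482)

Bit 5 is the 6th from the right.
  111100010
     ^
That bit is 1.

Answer: 1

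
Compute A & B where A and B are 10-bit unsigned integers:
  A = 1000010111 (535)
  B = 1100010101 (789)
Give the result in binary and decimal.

Apply & to each column (1 only where both bits are 1):
  1000010111
& 1100010101
------------
  1000010101

Answer: 1000010101 (533)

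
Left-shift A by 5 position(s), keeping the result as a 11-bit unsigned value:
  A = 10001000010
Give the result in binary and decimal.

Shift left by 5: drop the top 5 bit(s), append 5 zero(s) on the right.
  10001000010  ->  discard [10001], keep [000010], append 00000
= 00001000000

Answer: 00001000000 (64)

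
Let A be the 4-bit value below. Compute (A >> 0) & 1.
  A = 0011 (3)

Bit 0 is the 1st from the right.
  0011
     ^
That bit is 1.

Answer: 1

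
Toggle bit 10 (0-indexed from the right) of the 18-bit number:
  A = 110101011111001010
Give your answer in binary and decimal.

Mask = 1 << 10 = 000000010000000000
Bit 10 of A is 1; XOR with the mask flips it to 0.
  110101011111001010
^ 000000010000000000
--------------------
  110101001111001010

Answer: 110101001111001010 (218058)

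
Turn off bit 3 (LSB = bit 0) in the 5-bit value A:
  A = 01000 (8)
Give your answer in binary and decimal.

Mask = ~(1 << 3) = 10111
Bit 3 of A is 1, so AND-ing with the mask clears it to 0.
  01000
& 10111
-------
  00000

Answer: 00000 (0)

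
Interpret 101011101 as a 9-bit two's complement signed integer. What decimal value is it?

MSB is 1, so the value is negative. Find the magnitude:
1. Invert bits:  010100010
2. Add 1:        010100011  = 163
3. Apply sign:   -163

Answer: -163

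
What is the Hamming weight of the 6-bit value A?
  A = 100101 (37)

100101
1-bits at positions (from bit 0 = LSB): 0, 2, 5
Count = 3

Answer: 3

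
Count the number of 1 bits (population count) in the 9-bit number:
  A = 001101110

001101110
1-bits at positions (from bit 0 = LSB): 1, 2, 3, 5, 6
Count = 5

Answer: 5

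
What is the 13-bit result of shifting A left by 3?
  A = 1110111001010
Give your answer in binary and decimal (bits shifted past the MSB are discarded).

Shift left by 3: drop the top 3 bit(s), append 3 zero(s) on the right.
  1110111001010  ->  discard [111], keep [0111001010], append 000
= 0111001010000

Answer: 0111001010000 (3664)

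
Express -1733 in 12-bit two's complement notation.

1. Binary of +1733:  011011000101
2. Invert bits:     100100111010
3. Add 1:           100100111011

Answer: 100100111011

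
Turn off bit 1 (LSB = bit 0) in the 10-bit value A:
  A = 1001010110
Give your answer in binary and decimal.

Mask = ~(1 << 1) = 1111111101
Bit 1 of A is 1, so AND-ing with the mask clears it to 0.
  1001010110
& 1111111101
------------
  1001010100

Answer: 1001010100 (596)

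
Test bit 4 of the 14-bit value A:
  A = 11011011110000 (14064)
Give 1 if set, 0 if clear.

Bit 4 is the 5th from the right.
  11011011110000
           ^
That bit is 1.

Answer: 1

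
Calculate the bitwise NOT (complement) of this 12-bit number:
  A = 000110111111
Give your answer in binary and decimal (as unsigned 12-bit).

Flip each bit (0->1, 1->0):
  000110111111
  111001000000

Answer: 111001000000 (3648)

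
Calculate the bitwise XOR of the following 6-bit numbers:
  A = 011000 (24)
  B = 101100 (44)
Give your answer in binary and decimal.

Apply ^ to each column (1 where bits differ):
  011000
^ 101100
--------
  110100

Answer: 110100 (52)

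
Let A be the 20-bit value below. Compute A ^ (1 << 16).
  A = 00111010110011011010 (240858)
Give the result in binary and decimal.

Mask = 1 << 16 = 00010000000000000000
Bit 16 of A is 1; XOR with the mask flips it to 0.
  00111010110011011010
^ 00010000000000000000
----------------------
  00101010110011011010

Answer: 00101010110011011010 (175322)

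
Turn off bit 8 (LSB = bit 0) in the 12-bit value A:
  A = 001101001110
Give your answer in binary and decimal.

Mask = ~(1 << 8) = 111011111111
Bit 8 of A is 1, so AND-ing with the mask clears it to 0.
  001101001110
& 111011111111
--------------
  001001001110

Answer: 001001001110 (590)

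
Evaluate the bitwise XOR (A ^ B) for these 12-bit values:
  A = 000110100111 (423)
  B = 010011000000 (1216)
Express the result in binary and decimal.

Apply ^ to each column (1 where bits differ):
  000110100111
^ 010011000000
--------------
  010101100111

Answer: 010101100111 (1383)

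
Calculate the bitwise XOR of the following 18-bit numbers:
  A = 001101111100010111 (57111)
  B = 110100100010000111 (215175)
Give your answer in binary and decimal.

Apply ^ to each column (1 where bits differ):
  001101111100010111
^ 110100100010000111
--------------------
  111001011110010000

Answer: 111001011110010000 (235408)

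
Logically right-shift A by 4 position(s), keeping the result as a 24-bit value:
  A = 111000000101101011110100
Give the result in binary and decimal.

Logical shift right by 4: drop the bottom 4 bit(s), prepend 4 zero(s) on the left.
  111000000101101011110100  ->  keep [11100000010110101111], discard [0100], prepend 0000
= 000011100000010110101111

Answer: 000011100000010110101111 (918959)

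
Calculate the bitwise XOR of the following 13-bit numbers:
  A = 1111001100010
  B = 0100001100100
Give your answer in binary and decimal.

Apply ^ to each column (1 where bits differ):
  1111001100010
^ 0100001100100
---------------
  1011000000110

Answer: 1011000000110 (5638)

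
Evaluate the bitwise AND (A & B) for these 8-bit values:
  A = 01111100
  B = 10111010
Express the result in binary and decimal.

Apply & to each column (1 only where both bits are 1):
  01111100
& 10111010
----------
  00111000

Answer: 00111000 (56)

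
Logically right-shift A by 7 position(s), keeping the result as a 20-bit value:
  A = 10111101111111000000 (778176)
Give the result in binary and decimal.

Logical shift right by 7: drop the bottom 7 bit(s), prepend 7 zero(s) on the left.
  10111101111111000000  ->  keep [1011110111111], discard [1000000], prepend 0000000
= 00000001011110111111

Answer: 00000001011110111111 (6079)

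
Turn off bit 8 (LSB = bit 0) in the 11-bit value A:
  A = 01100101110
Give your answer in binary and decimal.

Mask = ~(1 << 8) = 11011111111
Bit 8 of A is 1, so AND-ing with the mask clears it to 0.
  01100101110
& 11011111111
-------------
  01000101110

Answer: 01000101110 (558)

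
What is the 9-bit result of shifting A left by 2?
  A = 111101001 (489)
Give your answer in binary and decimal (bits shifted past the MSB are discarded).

Shift left by 2: drop the top 2 bit(s), append 2 zero(s) on the right.
  111101001  ->  discard [11], keep [1101001], append 00
= 110100100

Answer: 110100100 (420)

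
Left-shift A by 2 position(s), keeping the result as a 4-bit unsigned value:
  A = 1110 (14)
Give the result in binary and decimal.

Shift left by 2: drop the top 2 bit(s), append 2 zero(s) on the right.
  1110  ->  discard [11], keep [10], append 00
= 1000

Answer: 1000 (8)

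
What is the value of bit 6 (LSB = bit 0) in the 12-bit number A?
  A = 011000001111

Bit 6 is the 7th from the right.
  011000001111
       ^
That bit is 0.

Answer: 0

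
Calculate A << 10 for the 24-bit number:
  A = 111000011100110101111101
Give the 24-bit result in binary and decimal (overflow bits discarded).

Shift left by 10: drop the top 10 bit(s), append 10 zero(s) on the right.
  111000011100110101111101  ->  discard [1110000111], keep [00110101111101], append 0000000000
= 001101011111010000000000

Answer: 001101011111010000000000 (3535872)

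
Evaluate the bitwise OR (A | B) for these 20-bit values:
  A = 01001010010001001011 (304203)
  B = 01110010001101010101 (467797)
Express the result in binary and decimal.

Apply | to each column (1 where either bit is 1):
  01001010010001001011
| 01110010001101010101
----------------------
  01111010011101011111

Answer: 01111010011101011111 (501599)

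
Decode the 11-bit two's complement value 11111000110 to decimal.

MSB is 1, so the value is negative. Find the magnitude:
1. Invert bits:  00000111001
2. Add 1:        00000111010  = 58
3. Apply sign:   -58

Answer: -58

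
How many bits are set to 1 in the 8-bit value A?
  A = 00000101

00000101
1-bits at positions (from bit 0 = LSB): 0, 2
Count = 2

Answer: 2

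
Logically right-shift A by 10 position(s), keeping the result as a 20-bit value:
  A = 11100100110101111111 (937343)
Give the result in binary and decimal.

Logical shift right by 10: drop the bottom 10 bit(s), prepend 10 zero(s) on the left.
  11100100110101111111  ->  keep [1110010011], discard [0101111111], prepend 0000000000
= 00000000001110010011

Answer: 00000000001110010011 (915)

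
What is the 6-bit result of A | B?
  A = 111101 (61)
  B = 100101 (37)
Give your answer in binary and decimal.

Apply | to each column (1 where either bit is 1):
  111101
| 100101
--------
  111101

Answer: 111101 (61)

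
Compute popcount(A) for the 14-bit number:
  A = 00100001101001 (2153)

00100001101001
1-bits at positions (from bit 0 = LSB): 0, 3, 5, 6, 11
Count = 5

Answer: 5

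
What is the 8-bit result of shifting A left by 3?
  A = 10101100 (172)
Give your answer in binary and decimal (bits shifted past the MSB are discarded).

Shift left by 3: drop the top 3 bit(s), append 3 zero(s) on the right.
  10101100  ->  discard [101], keep [01100], append 000
= 01100000

Answer: 01100000 (96)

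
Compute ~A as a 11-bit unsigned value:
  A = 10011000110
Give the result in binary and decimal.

Flip each bit (0->1, 1->0):
  10011000110
  01100111001

Answer: 01100111001 (825)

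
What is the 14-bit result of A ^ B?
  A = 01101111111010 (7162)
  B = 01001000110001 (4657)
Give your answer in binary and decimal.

Apply ^ to each column (1 where bits differ):
  01101111111010
^ 01001000110001
----------------
  00100111001011

Answer: 00100111001011 (2507)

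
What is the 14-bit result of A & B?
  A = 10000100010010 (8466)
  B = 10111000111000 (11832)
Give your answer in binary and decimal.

Apply & to each column (1 only where both bits are 1):
  10000100010010
& 10111000111000
----------------
  10000000010000

Answer: 10000000010000 (8208)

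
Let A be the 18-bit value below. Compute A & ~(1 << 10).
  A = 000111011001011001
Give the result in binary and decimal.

Mask = ~(1 << 10) = 111111101111111111
Bit 10 of A is 1, so AND-ing with the mask clears it to 0.
  000111011001011001
& 111111101111111111
--------------------
  000111001001011001

Answer: 000111001001011001 (29273)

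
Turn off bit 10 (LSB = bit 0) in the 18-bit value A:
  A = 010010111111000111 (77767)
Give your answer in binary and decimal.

Mask = ~(1 << 10) = 111111101111111111
Bit 10 of A is 1, so AND-ing with the mask clears it to 0.
  010010111111000111
& 111111101111111111
--------------------
  010010101111000111

Answer: 010010101111000111 (76743)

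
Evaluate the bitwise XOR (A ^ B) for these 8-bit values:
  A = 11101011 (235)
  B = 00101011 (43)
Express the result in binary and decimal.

Apply ^ to each column (1 where bits differ):
  11101011
^ 00101011
----------
  11000000

Answer: 11000000 (192)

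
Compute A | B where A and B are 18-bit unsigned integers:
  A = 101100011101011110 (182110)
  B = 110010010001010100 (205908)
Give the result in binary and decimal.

Apply | to each column (1 where either bit is 1):
  101100011101011110
| 110010010001010100
--------------------
  111110011101011110

Answer: 111110011101011110 (255838)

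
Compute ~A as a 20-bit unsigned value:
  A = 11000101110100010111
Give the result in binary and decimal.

Flip each bit (0->1, 1->0):
  11000101110100010111
  00111010001011101000

Answer: 00111010001011101000 (238312)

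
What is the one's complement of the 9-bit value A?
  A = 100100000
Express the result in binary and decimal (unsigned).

Flip each bit (0->1, 1->0):
  100100000
  011011111

Answer: 011011111 (223)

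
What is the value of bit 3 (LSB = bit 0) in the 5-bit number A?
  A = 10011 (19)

Bit 3 is the 4th from the right.
  10011
   ^
That bit is 0.

Answer: 0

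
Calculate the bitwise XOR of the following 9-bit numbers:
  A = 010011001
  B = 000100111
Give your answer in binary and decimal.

Apply ^ to each column (1 where bits differ):
  010011001
^ 000100111
-----------
  010111110

Answer: 010111110 (190)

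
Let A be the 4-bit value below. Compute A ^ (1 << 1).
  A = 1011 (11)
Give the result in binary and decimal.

Mask = 1 << 1 = 0010
Bit 1 of A is 1; XOR with the mask flips it to 0.
  1011
^ 0010
------
  1001

Answer: 1001 (9)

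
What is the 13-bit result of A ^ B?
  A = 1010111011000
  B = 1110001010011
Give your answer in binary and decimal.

Apply ^ to each column (1 where bits differ):
  1010111011000
^ 1110001010011
---------------
  0100110001011

Answer: 0100110001011 (2443)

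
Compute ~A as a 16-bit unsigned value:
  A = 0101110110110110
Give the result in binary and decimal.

Flip each bit (0->1, 1->0):
  0101110110110110
  1010001001001001

Answer: 1010001001001001 (41545)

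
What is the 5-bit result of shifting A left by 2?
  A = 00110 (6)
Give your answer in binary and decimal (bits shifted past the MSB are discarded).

Shift left by 2: drop the top 2 bit(s), append 2 zero(s) on the right.
  00110  ->  discard [00], keep [110], append 00
= 11000

Answer: 11000 (24)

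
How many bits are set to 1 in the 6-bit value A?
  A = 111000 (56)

111000
1-bits at positions (from bit 0 = LSB): 3, 4, 5
Count = 3

Answer: 3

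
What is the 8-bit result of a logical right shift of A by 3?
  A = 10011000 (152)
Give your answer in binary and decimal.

Logical shift right by 3: drop the bottom 3 bit(s), prepend 3 zero(s) on the left.
  10011000  ->  keep [10011], discard [000], prepend 000
= 00010011

Answer: 00010011 (19)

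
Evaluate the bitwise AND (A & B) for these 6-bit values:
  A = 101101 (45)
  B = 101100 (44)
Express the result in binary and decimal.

Apply & to each column (1 only where both bits are 1):
  101101
& 101100
--------
  101100

Answer: 101100 (44)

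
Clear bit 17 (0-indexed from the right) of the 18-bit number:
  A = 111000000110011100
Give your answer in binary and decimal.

Mask = ~(1 << 17) = 011111111111111111
Bit 17 of A is 1, so AND-ing with the mask clears it to 0.
  111000000110011100
& 011111111111111111
--------------------
  011000000110011100

Answer: 011000000110011100 (98716)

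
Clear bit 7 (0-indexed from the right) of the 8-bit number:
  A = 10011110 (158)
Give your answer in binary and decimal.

Mask = ~(1 << 7) = 01111111
Bit 7 of A is 1, so AND-ing with the mask clears it to 0.
  10011110
& 01111111
----------
  00011110

Answer: 00011110 (30)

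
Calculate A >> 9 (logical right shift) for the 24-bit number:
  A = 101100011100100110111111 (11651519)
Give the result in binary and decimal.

Logical shift right by 9: drop the bottom 9 bit(s), prepend 9 zero(s) on the left.
  101100011100100110111111  ->  keep [101100011100100], discard [110111111], prepend 000000000
= 000000000101100011100100

Answer: 000000000101100011100100 (22756)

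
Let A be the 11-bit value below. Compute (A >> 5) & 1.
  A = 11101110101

Bit 5 is the 6th from the right.
  11101110101
       ^
That bit is 1.

Answer: 1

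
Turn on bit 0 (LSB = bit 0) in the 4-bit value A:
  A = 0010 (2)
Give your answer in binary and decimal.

Mask = 1 << 0 = 0001
Bit 0 of A is 0, so OR-ing with the mask flips it to 1.
  0010
| 0001
------
  0011

Answer: 0011 (3)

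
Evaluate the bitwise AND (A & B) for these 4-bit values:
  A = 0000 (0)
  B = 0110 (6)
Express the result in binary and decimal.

Apply & to each column (1 only where both bits are 1):
  0000
& 0110
------
  0000

Answer: 0000 (0)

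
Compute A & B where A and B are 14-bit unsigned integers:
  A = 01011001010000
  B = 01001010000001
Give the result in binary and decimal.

Apply & to each column (1 only where both bits are 1):
  01011001010000
& 01001010000001
----------------
  01001000000000

Answer: 01001000000000 (4608)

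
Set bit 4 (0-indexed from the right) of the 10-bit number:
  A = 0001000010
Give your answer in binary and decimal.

Mask = 1 << 4 = 0000010000
Bit 4 of A is 0, so OR-ing with the mask flips it to 1.
  0001000010
| 0000010000
------------
  0001010010

Answer: 0001010010 (82)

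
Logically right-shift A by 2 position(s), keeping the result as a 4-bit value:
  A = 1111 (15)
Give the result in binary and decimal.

Logical shift right by 2: drop the bottom 2 bit(s), prepend 2 zero(s) on the left.
  1111  ->  keep [11], discard [11], prepend 00
= 0011

Answer: 0011 (3)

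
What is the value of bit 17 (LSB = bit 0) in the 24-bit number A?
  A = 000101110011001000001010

Bit 17 is the 18th from the right.
  000101110011001000001010
        ^
That bit is 1.

Answer: 1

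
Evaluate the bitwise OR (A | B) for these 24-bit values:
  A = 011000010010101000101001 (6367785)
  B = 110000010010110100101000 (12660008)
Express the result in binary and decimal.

Apply | to each column (1 where either bit is 1):
  011000010010101000101001
| 110000010010110100101000
--------------------------
  111000010010111100101001

Answer: 111000010010111100101001 (14757673)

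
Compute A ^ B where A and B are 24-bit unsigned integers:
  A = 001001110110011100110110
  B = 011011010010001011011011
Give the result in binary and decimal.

Apply ^ to each column (1 where bits differ):
  001001110110011100110110
^ 011011010010001011011011
--------------------------
  010010100100010111101101

Answer: 010010100100010111101101 (4867565)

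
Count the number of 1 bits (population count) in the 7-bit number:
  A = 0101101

0101101
1-bits at positions (from bit 0 = LSB): 0, 2, 3, 5
Count = 4

Answer: 4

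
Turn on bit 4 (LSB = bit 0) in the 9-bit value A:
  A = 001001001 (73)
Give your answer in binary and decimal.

Mask = 1 << 4 = 000010000
Bit 4 of A is 0, so OR-ing with the mask flips it to 1.
  001001001
| 000010000
-----------
  001011001

Answer: 001011001 (89)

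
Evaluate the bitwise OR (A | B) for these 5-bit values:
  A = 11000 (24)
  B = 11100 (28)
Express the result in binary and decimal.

Apply | to each column (1 where either bit is 1):
  11000
| 11100
-------
  11100

Answer: 11100 (28)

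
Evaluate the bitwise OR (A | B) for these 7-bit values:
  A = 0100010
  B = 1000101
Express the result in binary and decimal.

Apply | to each column (1 where either bit is 1):
  0100010
| 1000101
---------
  1100111

Answer: 1100111 (103)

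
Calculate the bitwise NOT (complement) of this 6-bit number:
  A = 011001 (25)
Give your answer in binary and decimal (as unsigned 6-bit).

Flip each bit (0->1, 1->0):
  011001
  100110

Answer: 100110 (38)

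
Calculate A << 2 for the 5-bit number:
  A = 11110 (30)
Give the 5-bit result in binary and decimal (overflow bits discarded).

Shift left by 2: drop the top 2 bit(s), append 2 zero(s) on the right.
  11110  ->  discard [11], keep [110], append 00
= 11000

Answer: 11000 (24)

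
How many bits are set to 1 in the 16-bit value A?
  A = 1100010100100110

1100010100100110
1-bits at positions (from bit 0 = LSB): 1, 2, 5, 8, 10, 14, 15
Count = 7

Answer: 7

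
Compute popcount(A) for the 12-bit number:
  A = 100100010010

100100010010
1-bits at positions (from bit 0 = LSB): 1, 4, 8, 11
Count = 4

Answer: 4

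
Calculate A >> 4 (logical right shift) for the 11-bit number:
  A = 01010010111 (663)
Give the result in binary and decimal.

Logical shift right by 4: drop the bottom 4 bit(s), prepend 4 zero(s) on the left.
  01010010111  ->  keep [0101001], discard [0111], prepend 0000
= 00000101001

Answer: 00000101001 (41)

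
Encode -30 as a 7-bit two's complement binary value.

1. Binary of +30:  0011110
2. Invert bits:     1100001
3. Add 1:           1100010

Answer: 1100010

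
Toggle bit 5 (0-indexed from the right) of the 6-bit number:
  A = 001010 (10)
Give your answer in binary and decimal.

Mask = 1 << 5 = 100000
Bit 5 of A is 0; XOR with the mask flips it to 1.
  001010
^ 100000
--------
  101010

Answer: 101010 (42)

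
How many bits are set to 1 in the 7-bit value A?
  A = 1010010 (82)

1010010
1-bits at positions (from bit 0 = LSB): 1, 4, 6
Count = 3

Answer: 3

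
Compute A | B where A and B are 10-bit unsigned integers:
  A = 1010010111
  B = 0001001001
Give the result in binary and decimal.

Apply | to each column (1 where either bit is 1):
  1010010111
| 0001001001
------------
  1011011111

Answer: 1011011111 (735)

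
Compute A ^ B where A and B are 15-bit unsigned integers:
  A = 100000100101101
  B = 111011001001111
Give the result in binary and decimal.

Apply ^ to each column (1 where bits differ):
  100000100101101
^ 111011001001111
-----------------
  011011101100010

Answer: 011011101100010 (14178)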